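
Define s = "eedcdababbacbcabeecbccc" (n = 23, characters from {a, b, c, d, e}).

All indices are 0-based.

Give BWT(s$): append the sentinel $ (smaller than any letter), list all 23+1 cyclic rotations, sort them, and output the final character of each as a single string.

rank  rotation                  last
    0  $eedcdababbacbcabeecbccc  c
    1  ababbacbcabeecbccc$eedcd  d
    2  abbacbcabeecbccc$eedcdab  b
    3  abeecbccc$eedcdababbacbc  c
    4  acbcabeecbccc$eedcdababb  b
    5  babbacbcabeecbccc$eedcda  a
    6  bacbcabeecbccc$eedcdabab  b
    7  bbacbcabeecbccc$eedcdaba  a
    8  bcabeecbccc$eedcdababbac  c
    9  bccc$eedcdababbacbcabeec  c
   10  beecbccc$eedcdababbacbca  a
   11  c$eedcdababbacbcabeecbcc  c
   12  cabeecbccc$eedcdababbacb  b
   13  cbcabeecbccc$eedcdababba  a
   14  cbccc$eedcdababbacbcabee  e
   15  cc$eedcdababbacbcabeecbc  c
   16  ccc$eedcdababbacbcabeecb  b
   17  cdababbacbcabeecbccc$eed  d
   18  dababbacbcabeecbccc$eedc  c
   19  dcdababbacbcabeecbccc$ee  e
   20  ecbccc$eedcdababbacbcabe  e
   21  edcdababbacbcabeecbccc$e  e
   22  eecbccc$eedcdababbacbcab  b
   23  eedcdababbacbcabeecbccc$  $

cdbcbabaccacbaecbdceeeb$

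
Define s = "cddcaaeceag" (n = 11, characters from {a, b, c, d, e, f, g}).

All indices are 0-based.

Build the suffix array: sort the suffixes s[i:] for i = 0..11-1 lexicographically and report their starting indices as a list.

rank→(start, suffix):
  0 → (4, 'aaeceag')
  1 → (5, 'aeceag')
  2 → (9, 'ag')
  3 → (3, 'caaeceag')
  4 → (0, 'cddcaaeceag')
  5 → (7, 'ceag')
  6 → (2, 'dcaaeceag')
  7 → (1, 'ddcaaeceag')
  8 → (8, 'eag')
  9 → (6, 'eceag')
  10 → (10, 'g')

[4, 5, 9, 3, 0, 7, 2, 1, 8, 6, 10]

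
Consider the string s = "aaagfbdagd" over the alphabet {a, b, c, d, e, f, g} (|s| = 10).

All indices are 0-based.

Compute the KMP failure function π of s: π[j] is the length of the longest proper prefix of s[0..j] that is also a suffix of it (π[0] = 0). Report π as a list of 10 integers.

π[0] = 0
j=1 s[j]='a': π[1]=1 (border 'a')
j=2 s[j]='a': π[2]=2 (border 'aa')
j=3 s[j]='g': k: 2→1→0; π[3]=0 (border '')
j=4 s[j]='f': π[4]=0 (border '')
j=5 s[j]='b': π[5]=0 (border '')
j=6 s[j]='d': π[6]=0 (border '')
j=7 s[j]='a': π[7]=1 (border 'a')
j=8 s[j]='g': k: 1→0; π[8]=0 (border '')
j=9 s[j]='d': π[9]=0 (border '')

[0, 1, 2, 0, 0, 0, 0, 1, 0, 0]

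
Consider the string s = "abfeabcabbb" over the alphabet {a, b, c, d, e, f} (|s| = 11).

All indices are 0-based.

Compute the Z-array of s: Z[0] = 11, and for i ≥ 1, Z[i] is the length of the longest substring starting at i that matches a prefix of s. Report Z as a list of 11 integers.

Z[0]=11
i=1: i≥r, start 0; Z[1]=0
i=2: i≥r, start 0; Z[2]=0
i=3: i≥r, start 0; Z[3]=0
i=4: i≥r, start 0; Z[4]=2 scan→box=[4,6)
i=5: min(r-i=1, Z[1]=0)=0; Z[5]=0
i=6: i≥r, start 0; Z[6]=0
i=7: i≥r, start 0; Z[7]=2 scan→box=[7,9)
i=8: min(r-i=1, Z[1]=0)=0; Z[8]=0
i=9: i≥r, start 0; Z[9]=0
i=10: i≥r, start 0; Z[10]=0

[11, 0, 0, 0, 2, 0, 0, 2, 0, 0, 0]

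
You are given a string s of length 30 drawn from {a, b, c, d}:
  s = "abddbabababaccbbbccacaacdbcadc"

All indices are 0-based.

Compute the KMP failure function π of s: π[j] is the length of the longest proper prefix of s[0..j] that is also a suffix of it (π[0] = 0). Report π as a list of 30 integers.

[0, 0, 0, 0, 0, 1, 2, 1, 2, 1, 2, 1, 0, 0, 0, 0, 0, 0, 0, 1, 0, 1, 1, 0, 0, 0, 0, 1, 0, 0]

π[0] = 0
j=1 s[j]='b': π[1]=0 (border '')
j=2 s[j]='d': π[2]=0 (border '')
j=3 s[j]='d': π[3]=0 (border '')
j=4 s[j]='b': π[4]=0 (border '')
j=5 s[j]='a': π[5]=1 (border 'a')
j=6 s[j]='b': π[6]=2 (border 'ab')
j=7 s[j]='a': k: 2→0; π[7]=1 (border 'a')
j=8 s[j]='b': π[8]=2 (border 'ab')
j=9 s[j]='a': k: 2→0; π[9]=1 (border 'a')
j=10 s[j]='b': π[10]=2 (border 'ab')
j=11 s[j]='a': k: 2→0; π[11]=1 (border 'a')
j=12 s[j]='c': k: 1→0; π[12]=0 (border '')
j=13 s[j]='c': π[13]=0 (border '')
j=14 s[j]='b': π[14]=0 (border '')
j=15 s[j]='b': π[15]=0 (border '')
j=16 s[j]='b': π[16]=0 (border '')
j=17 s[j]='c': π[17]=0 (border '')
j=18 s[j]='c': π[18]=0 (border '')
j=19 s[j]='a': π[19]=1 (border 'a')
j=20 s[j]='c': k: 1→0; π[20]=0 (border '')
j=21 s[j]='a': π[21]=1 (border 'a')
j=22 s[j]='a': k: 1→0; π[22]=1 (border 'a')
j=23 s[j]='c': k: 1→0; π[23]=0 (border '')
j=24 s[j]='d': π[24]=0 (border '')
j=25 s[j]='b': π[25]=0 (border '')
j=26 s[j]='c': π[26]=0 (border '')
j=27 s[j]='a': π[27]=1 (border 'a')
j=28 s[j]='d': k: 1→0; π[28]=0 (border '')
j=29 s[j]='c': π[29]=0 (border '')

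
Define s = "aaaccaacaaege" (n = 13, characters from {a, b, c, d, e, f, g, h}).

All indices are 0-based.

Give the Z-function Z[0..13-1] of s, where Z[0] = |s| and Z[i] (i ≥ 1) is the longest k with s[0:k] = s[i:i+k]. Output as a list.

Z[0]=13
i=1: outside box; Z[1]=2 scan→box=[1,3)
i=2: min(r-i=1, Z[1]=2)=1; Z[2]=1
i=3: outside box; Z[3]=0
i=4: outside box; Z[4]=0
i=5: outside box; Z[5]=2 scan→box=[5,7)
i=6: min(r-i=1, Z[1]=2)=1; Z[6]=1
i=7: outside box; Z[7]=0
i=8: outside box; Z[8]=2 scan→box=[8,10)
i=9: min(r-i=1, Z[1]=2)=1; Z[9]=1
i=10: outside box; Z[10]=0
i=11: outside box; Z[11]=0
i=12: outside box; Z[12]=0

[13, 2, 1, 0, 0, 2, 1, 0, 2, 1, 0, 0, 0]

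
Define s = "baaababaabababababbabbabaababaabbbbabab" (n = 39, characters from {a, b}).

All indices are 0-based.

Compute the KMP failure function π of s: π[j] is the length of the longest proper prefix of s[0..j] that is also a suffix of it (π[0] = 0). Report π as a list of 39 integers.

[0, 0, 0, 0, 1, 2, 1, 2, 3, 1, 2, 1, 2, 1, 2, 1, 2, 1, 1, 2, 1, 1, 2, 1, 2, 3, 1, 2, 1, 2, 3, 1, 1, 1, 1, 2, 1, 2, 1]

π[0] = 0
j=1 s[j]='a': π[1]=0 (border '')
j=2 s[j]='a': π[2]=0 (border '')
j=3 s[j]='a': π[3]=0 (border '')
j=4 s[j]='b': π[4]=1 (border 'b')
j=5 s[j]='a': π[5]=2 (border 'ba')
j=6 s[j]='b': k: 2→0; π[6]=1 (border 'b')
j=7 s[j]='a': π[7]=2 (border 'ba')
j=8 s[j]='a': π[8]=3 (border 'baa')
j=9 s[j]='b': k: 3→0; π[9]=1 (border 'b')
j=10 s[j]='a': π[10]=2 (border 'ba')
j=11 s[j]='b': k: 2→0; π[11]=1 (border 'b')
j=12 s[j]='a': π[12]=2 (border 'ba')
j=13 s[j]='b': k: 2→0; π[13]=1 (border 'b')
j=14 s[j]='a': π[14]=2 (border 'ba')
j=15 s[j]='b': k: 2→0; π[15]=1 (border 'b')
j=16 s[j]='a': π[16]=2 (border 'ba')
j=17 s[j]='b': k: 2→0; π[17]=1 (border 'b')
j=18 s[j]='b': k: 1→0; π[18]=1 (border 'b')
j=19 s[j]='a': π[19]=2 (border 'ba')
j=20 s[j]='b': k: 2→0; π[20]=1 (border 'b')
j=21 s[j]='b': k: 1→0; π[21]=1 (border 'b')
j=22 s[j]='a': π[22]=2 (border 'ba')
j=23 s[j]='b': k: 2→0; π[23]=1 (border 'b')
j=24 s[j]='a': π[24]=2 (border 'ba')
j=25 s[j]='a': π[25]=3 (border 'baa')
j=26 s[j]='b': k: 3→0; π[26]=1 (border 'b')
j=27 s[j]='a': π[27]=2 (border 'ba')
j=28 s[j]='b': k: 2→0; π[28]=1 (border 'b')
j=29 s[j]='a': π[29]=2 (border 'ba')
j=30 s[j]='a': π[30]=3 (border 'baa')
j=31 s[j]='b': k: 3→0; π[31]=1 (border 'b')
j=32 s[j]='b': k: 1→0; π[32]=1 (border 'b')
j=33 s[j]='b': k: 1→0; π[33]=1 (border 'b')
j=34 s[j]='b': k: 1→0; π[34]=1 (border 'b')
j=35 s[j]='a': π[35]=2 (border 'ba')
j=36 s[j]='b': k: 2→0; π[36]=1 (border 'b')
j=37 s[j]='a': π[37]=2 (border 'ba')
j=38 s[j]='b': k: 2→0; π[38]=1 (border 'b')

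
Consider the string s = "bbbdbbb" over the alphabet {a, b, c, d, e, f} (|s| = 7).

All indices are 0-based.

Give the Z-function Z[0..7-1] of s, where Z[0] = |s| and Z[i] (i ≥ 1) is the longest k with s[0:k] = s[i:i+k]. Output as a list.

Z[0]=7
i=1: fresh scan; Z[1]=2 extend→box=[1,3)
i=2: min(r-i=1, Z[1]=2)=1; Z[2]=1
i=3: fresh scan; Z[3]=0
i=4: fresh scan; Z[4]=3 extend→box=[4,7)
i=5: min(r-i=2, Z[1]=2)=2; Z[5]=2
i=6: min(r-i=1, Z[2]=1)=1; Z[6]=1

[7, 2, 1, 0, 3, 2, 1]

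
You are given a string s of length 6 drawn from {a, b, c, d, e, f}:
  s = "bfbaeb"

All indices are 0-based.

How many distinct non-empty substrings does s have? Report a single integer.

19

sorted suffixes:
  #0 SA[0]=3  'aeb'
  #1 SA[1]=5  'b'
  #2 SA[2]=2  'baeb'
  #3 SA[3]=0  'bfbaeb'
  #4 SA[4]=4  'eb'
  #5 SA[5]=1  'fbaeb'

SA = [3, 5, 2, 0, 4, 1]
rank  pair      lcp
   1  s[3:],s[5:]  0  ''
   2  s[5:],s[2:]  1  'b'
   3  s[2:],s[0:]  1  'b'
   4  s[0:],s[4:]  0  ''
   5  s[4:],s[1:]  0  ''

n(n+1)/2 = 6·7/2 = 21
Σ LCP = 0 + 0 + 1 + 1 + 0 + 0 = 2
distinct = 21 − 2 = 19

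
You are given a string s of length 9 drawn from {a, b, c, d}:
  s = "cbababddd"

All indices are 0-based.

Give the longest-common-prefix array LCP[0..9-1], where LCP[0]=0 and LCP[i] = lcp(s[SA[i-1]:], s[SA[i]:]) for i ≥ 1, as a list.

[0, 2, 0, 3, 1, 0, 0, 1, 2]

sorted suffixes:
  #0 SA[0]=2  'ababddd'
  #1 SA[1]=4  'abddd'
  #2 SA[2]=1  'bababddd'
  #3 SA[3]=3  'babddd'
  #4 SA[4]=5  'bddd'
  #5 SA[5]=0  'cbababddd'
  #6 SA[6]=8  'd'
  #7 SA[7]=7  'dd'
  #8 SA[8]=6  'ddd'

SA = [2, 4, 1, 3, 5, 0, 8, 7, 6]
rank  pair      lcp
   1  s[2:],s[4:]  2  'ab'
   2  s[4:],s[1:]  0  ''
   3  s[1:],s[3:]  3  'bab'
   4  s[3:],s[5:]  1  'b'
   5  s[5:],s[0:]  0  ''
   6  s[0:],s[8:]  0  ''
   7  s[8:],s[7:]  1  'd'
   8  s[7:],s[6:]  2  'dd'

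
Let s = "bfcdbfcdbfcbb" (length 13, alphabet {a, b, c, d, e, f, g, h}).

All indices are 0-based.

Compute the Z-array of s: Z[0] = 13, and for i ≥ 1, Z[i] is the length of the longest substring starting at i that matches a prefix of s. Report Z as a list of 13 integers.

Z[0]=13
i=1: outside box; Z[1]=0
i=2: outside box; Z[2]=0
i=3: outside box; Z[3]=0
i=4: outside box; Z[4]=7 extend→box=[4,11)
i=5: min(r-i=6, Z[1]=0)=0; Z[5]=0
i=6: min(r-i=5, Z[2]=0)=0; Z[6]=0
i=7: min(r-i=4, Z[3]=0)=0; Z[7]=0
i=8: min(r-i=3, Z[4]=7)=3; Z[8]=3
i=9: min(r-i=2, Z[5]=0)=0; Z[9]=0
i=10: min(r-i=1, Z[6]=0)=0; Z[10]=0
i=11: outside box; Z[11]=1 extend→box=[11,12)
i=12: outside box; Z[12]=1 extend→box=[12,13)

[13, 0, 0, 0, 7, 0, 0, 0, 3, 0, 0, 1, 1]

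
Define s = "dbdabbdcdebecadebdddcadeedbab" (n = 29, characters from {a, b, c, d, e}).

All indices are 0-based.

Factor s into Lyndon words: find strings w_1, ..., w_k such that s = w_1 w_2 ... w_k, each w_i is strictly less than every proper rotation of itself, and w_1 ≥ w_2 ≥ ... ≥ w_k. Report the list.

emit factor 1: 'd' (i=0, period=1)
emit factor 2: 'bd' (i=1, period=2)
emit factor 3: 'abbdcdebecadebdddcadeedb' (i=3, period=24)
emit factor 4: 'ab' (i=27, period=2)

["d", "bd", "abbdcdebecadebdddcadeedb", "ab"]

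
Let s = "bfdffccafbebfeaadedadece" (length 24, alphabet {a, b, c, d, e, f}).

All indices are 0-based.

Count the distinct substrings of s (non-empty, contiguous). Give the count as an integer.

rank | idx | suffix
   0 |  14 | aadedadece
   1 |  19 | adece
   2 |  15 | adedadece
   3 |   7 | afbebfeaadedadece
   4 |   9 | bebfeaadedadece
   5 |   0 | bfdffccafbebfeaadedadece
   6 |  11 | bfeaadedadece
   7 |   6 | cafbebfeaadedadece
   8 |   5 | ccafbebfeaadedadece
   9 |  22 | ce
  10 |  18 | dadece
  11 |  20 | dece
  12 |  16 | dedadece
  13 |   2 | dffccafbebfeaadedadece
  14 |  23 | e
  15 |  13 | eaadedadece
  16 |  10 | ebfeaadedadece
  17 |  21 | ece
  18 |  17 | edadece
  19 |   8 | fbebfeaadedadece
  20 |   4 | fccafbebfeaadedadece
  21 |   1 | fdffccafbebfeaadedadece
  22 |  12 | feaadedadece
  23 |   3 | ffccafbebfeaadedadece

SA = [14, 19, 15, 7, 9, 0, 11, 6, 5, 22, 18, 20, 16, 2, 23, 13, 10, 21, 17, 8, 4, 1, 12, 3]
i: (SA[i-1],SA[i]) lcp shared
  1: (14,19) 1 'a'
  2: (19,15) 3 'ade'
  3: (15,7) 1 'a'
  4: (7,9) 0 ''
  5: (9,0) 1 'b'
  6: (0,11) 2 'bf'
  7: (11,6) 0 ''
  8: (6,5) 1 'c'
  9: (5,22) 1 'c'
  10: (22,18) 0 ''
  11: (18,20) 1 'd'
  12: (20,16) 2 'de'
  13: (16,2) 1 'd'
  14: (2,23) 0 ''
  15: (23,13) 1 'e'
  16: (13,10) 1 'e'
  17: (10,21) 1 'e'
  18: (21,17) 1 'e'
  19: (17,8) 0 ''
  20: (8,4) 1 'f'
  21: (4,1) 1 'f'
  22: (1,12) 1 'f'
  23: (12,3) 1 'f'

n(n+1)/2 = 24·25/2 = 300
Σ LCP = 0 + 1 + 3 + 1 + 0 + 1 + 2 + 0 + 1 + 1 + 0 + 1 + 2 + 1 + 0 + 1 + 1 + 1 + 1 + 0 + 1 + 1 + 1 + 1 = 22
distinct = 300 − 22 = 278

278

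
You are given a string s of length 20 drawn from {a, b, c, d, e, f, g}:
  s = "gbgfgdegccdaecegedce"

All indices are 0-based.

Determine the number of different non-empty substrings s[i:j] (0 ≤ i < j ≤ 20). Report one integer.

195

rank→(start, suffix):
  0 → (11, 'aecegedce')
  1 → (1, 'bgfgdegccdaecegedce')
  2 → (8, 'ccdaecegedce')
  3 → (9, 'cdaecegedce')
  4 → (18, 'ce')
  5 → (13, 'cegedce')
  6 → (10, 'daecegedce')
  7 → (17, 'dce')
  8 → (5, 'degccdaecegedce')
  9 → (19, 'e')
  10 → (12, 'ecegedce')
  11 → (16, 'edce')
  12 → (6, 'egccdaecegedce')
  13 → (14, 'egedce')
  14 → (3, 'fgdegccdaecegedce')
  15 → (0, 'gbgfgdegccdaecegedce')
  16 → (7, 'gccdaecegedce')
  17 → (4, 'gdegccdaecegedce')
  18 → (15, 'gedce')
  19 → (2, 'gfgdegccdaecegedce')

SA = [11, 1, 8, 9, 18, 13, 10, 17, 5, 19, 12, 16, 6, 14, 3, 0, 7, 4, 15, 2]
[i] adj suffixes → lcp
  [1] 11/1 → 0 ('')
  [2] 1/8 → 0 ('')
  [3] 8/9 → 1 ('c')
  [4] 9/18 → 1 ('c')
  [5] 18/13 → 2 ('ce')
  [6] 13/10 → 0 ('')
  [7] 10/17 → 1 ('d')
  [8] 17/5 → 1 ('d')
  [9] 5/19 → 0 ('')
  [10] 19/12 → 1 ('e')
  [11] 12/16 → 1 ('e')
  [12] 16/6 → 1 ('e')
  [13] 6/14 → 2 ('eg')
  [14] 14/3 → 0 ('')
  [15] 3/0 → 0 ('')
  [16] 0/7 → 1 ('g')
  [17] 7/4 → 1 ('g')
  [18] 4/15 → 1 ('g')
  [19] 15/2 → 1 ('g')

n(n+1)/2 = 20·21/2 = 210
Σ LCP = 0 + 0 + 0 + 1 + 1 + 2 + 0 + 1 + 1 + 0 + 1 + 1 + 1 + 2 + 0 + 0 + 1 + 1 + 1 + 1 = 15
distinct = 210 − 15 = 195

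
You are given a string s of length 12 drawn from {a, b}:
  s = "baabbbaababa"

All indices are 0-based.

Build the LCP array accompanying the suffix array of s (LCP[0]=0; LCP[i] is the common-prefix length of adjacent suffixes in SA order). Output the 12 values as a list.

[0, 1, 3, 1, 3, 2, 0, 2, 4, 2, 1, 2]

rank | idx | suffix
   0 |  11 | a
   1 |   6 | aababa
   2 |   1 | aabbbaababa
   3 |   9 | aba
   4 |   7 | ababa
   5 |   2 | abbbaababa
   6 |  10 | ba
   7 |   5 | baababa
   8 |   0 | baabbbaababa
   9 |   8 | baba
  10 |   4 | bbaababa
  11 |   3 | bbbaababa

SA = [11, 6, 1, 9, 7, 2, 10, 5, 0, 8, 4, 3]
rank  pair      lcp
   1  s[11:],s[6:]  1  'a'
   2  s[6:],s[1:]  3  'aab'
   3  s[1:],s[9:]  1  'a'
   4  s[9:],s[7:]  3  'aba'
   5  s[7:],s[2:]  2  'ab'
   6  s[2:],s[10:]  0  ''
   7  s[10:],s[5:]  2  'ba'
   8  s[5:],s[0:]  4  'baab'
   9  s[0:],s[8:]  2  'ba'
  10  s[8:],s[4:]  1  'b'
  11  s[4:],s[3:]  2  'bb'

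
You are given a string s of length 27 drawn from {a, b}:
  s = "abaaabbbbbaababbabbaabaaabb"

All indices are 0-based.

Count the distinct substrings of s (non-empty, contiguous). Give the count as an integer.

sorted suffixes:
  #0 SA[0]=22  'aaabb'
  #1 SA[1]=2  'aaabbbbbaababbabbaabaaabb'
  #2 SA[2]=19  'aabaaabb'
  #3 SA[3]=10  'aababbabbaabaaabb'
  #4 SA[4]=23  'aabb'
  #5 SA[5]=3  'aabbbbbaababbabbaabaaabb'
  #6 SA[6]=20  'abaaabb'
  #7 SA[7]=0  'abaaabbbbbaababbabbaabaaabb'
  #8 SA[8]=11  'ababbabbaabaaabb'
  #9 SA[9]=24  'abb'
  #10 SA[10]=16  'abbaabaaabb'
  #11 SA[11]=13  'abbabbaabaaabb'
  #12 SA[12]=4  'abbbbbaababbabbaabaaabb'
  #13 SA[13]=26  'b'
  #14 SA[14]=21  'baaabb'
  #15 SA[15]=1  'baaabbbbbaababbabbaabaaabb'
  #16 SA[16]=18  'baabaaabb'
  #17 SA[17]=9  'baababbabbaabaaabb'
  #18 SA[18]=15  'babbaabaaabb'
  #19 SA[19]=12  'babbabbaabaaabb'
  #20 SA[20]=25  'bb'
  #21 SA[21]=17  'bbaabaaabb'
  #22 SA[22]=8  'bbaababbabbaabaaabb'
  #23 SA[23]=14  'bbabbaabaaabb'
  #24 SA[24]=7  'bbbaababbabbaabaaabb'
  #25 SA[25]=6  'bbbbaababbabbaabaaabb'
  #26 SA[26]=5  'bbbbbaababbabbaabaaabb'

SA = [22, 2, 19, 10, 23, 3, 20, 0, 11, 24, 16, 13, 4, 26, 21, 1, 18, 9, 15, 12, 25, 17, 8, 14, 7, 6, 5]
rank  pair      lcp
   1  s[22:],s[2:]  5  'aaabb'
   2  s[2:],s[19:]  2  'aa'
   3  s[19:],s[10:]  4  'aaba'
   4  s[10:],s[23:]  3  'aab'
   5  s[23:],s[3:]  4  'aabb'
   6  s[3:],s[20:]  1  'a'
   7  s[20:],s[0:]  7  'abaaabb'
   8  s[0:],s[11:]  3  'aba'
   9  s[11:],s[24:]  2  'ab'
  10  s[24:],s[16:]  3  'abb'
  11  s[16:],s[13:]  4  'abba'
  12  s[13:],s[4:]  3  'abb'
  13  s[4:],s[26:]  0  ''
  14  s[26:],s[21:]  1  'b'
  15  s[21:],s[1:]  6  'baaabb'
  16  s[1:],s[18:]  3  'baa'
  17  s[18:],s[9:]  5  'baaba'
  18  s[9:],s[15:]  2  'ba'
  19  s[15:],s[12:]  5  'babba'
  20  s[12:],s[25:]  1  'b'
  21  s[25:],s[17:]  2  'bb'
  22  s[17:],s[8:]  6  'bbaaba'
  23  s[8:],s[14:]  3  'bba'
  24  s[14:],s[7:]  2  'bb'
  25  s[7:],s[6:]  3  'bbb'
  26  s[6:],s[5:]  4  'bbbb'

n(n+1)/2 = 27·28/2 = 378
Σ LCP = 0 + 5 + 2 + 4 + 3 + 4 + 1 + 7 + 3 + 2 + 3 + 4 + 3 + 0 + 1 + 6 + 3 + 5 + 2 + 5 + 1 + 2 + 6 + 3 + 2 + 3 + 4 = 84
distinct = 378 − 84 = 294

294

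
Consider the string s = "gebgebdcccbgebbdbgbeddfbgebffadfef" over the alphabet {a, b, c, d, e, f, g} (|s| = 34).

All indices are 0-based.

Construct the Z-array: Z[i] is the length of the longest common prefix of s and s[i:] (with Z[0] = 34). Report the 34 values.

[34, 0, 0, 3, 0, 0, 0, 0, 0, 0, 0, 3, 0, 0, 0, 0, 0, 1, 0, 0, 0, 0, 0, 0, 3, 0, 0, 0, 0, 0, 0, 0, 0, 0]

Z[0]=34
i=1: outside box; Z[1]=0
i=2: outside box; Z[2]=0
i=3: outside box; Z[3]=3 scan→box=[3,6)
i=4: min(r-i=2, Z[1]=0)=0; Z[4]=0
i=5: min(r-i=1, Z[2]=0)=0; Z[5]=0
i=6: outside box; Z[6]=0
i=7: outside box; Z[7]=0
i=8: outside box; Z[8]=0
i=9: outside box; Z[9]=0
i=10: outside box; Z[10]=0
i=11: outside box; Z[11]=3 scan→box=[11,14)
i=12: min(r-i=2, Z[1]=0)=0; Z[12]=0
i=13: min(r-i=1, Z[2]=0)=0; Z[13]=0
i=14: outside box; Z[14]=0
i=15: outside box; Z[15]=0
i=16: outside box; Z[16]=0
i=17: outside box; Z[17]=1 scan→box=[17,18)
i=18: outside box; Z[18]=0
i=19: outside box; Z[19]=0
i=20: outside box; Z[20]=0
i=21: outside box; Z[21]=0
i=22: outside box; Z[22]=0
i=23: outside box; Z[23]=0
i=24: outside box; Z[24]=3 scan→box=[24,27)
i=25: min(r-i=2, Z[1]=0)=0; Z[25]=0
i=26: min(r-i=1, Z[2]=0)=0; Z[26]=0
i=27: outside box; Z[27]=0
i=28: outside box; Z[28]=0
i=29: outside box; Z[29]=0
i=30: outside box; Z[30]=0
i=31: outside box; Z[31]=0
i=32: outside box; Z[32]=0
i=33: outside box; Z[33]=0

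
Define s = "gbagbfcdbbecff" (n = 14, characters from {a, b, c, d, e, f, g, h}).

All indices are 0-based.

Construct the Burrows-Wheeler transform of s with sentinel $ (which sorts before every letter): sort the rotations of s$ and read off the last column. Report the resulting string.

fbgdbgfecbfbc$a

rank  rotation         last
    0  $gbagbfcdbbecff  f
    1  agbfcdbbecff$gb  b
    2  bagbfcdbbecff$g  g
    3  bbecff$gbagbfcd  d
    4  becff$gbagbfcdb  b
    5  bfcdbbecff$gbag  g
    6  cdbbecff$gbagbf  f
    7  cff$gbagbfcdbbe  e
    8  dbbecff$gbagbfc  c
    9  ecff$gbagbfcdbb  b
   10  f$gbagbfcdbbecf  f
   11  fcdbbecff$gbagb  b
   12  ff$gbagbfcdbbec  c
   13  gbagbfcdbbecff$  $
   14  gbfcdbbecff$gba  a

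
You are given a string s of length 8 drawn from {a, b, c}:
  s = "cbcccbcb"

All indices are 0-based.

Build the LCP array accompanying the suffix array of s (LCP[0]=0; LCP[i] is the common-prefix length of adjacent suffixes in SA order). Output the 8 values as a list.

sorted suffixes:
  #0 SA[0]=7  'b'
  #1 SA[1]=5  'bcb'
  #2 SA[2]=1  'bcccbcb'
  #3 SA[3]=6  'cb'
  #4 SA[4]=4  'cbcb'
  #5 SA[5]=0  'cbcccbcb'
  #6 SA[6]=3  'ccbcb'
  #7 SA[7]=2  'cccbcb'

SA = [7, 5, 1, 6, 4, 0, 3, 2]
rank  pair      lcp
   1  s[7:],s[5:]  1  'b'
   2  s[5:],s[1:]  2  'bc'
   3  s[1:],s[6:]  0  ''
   4  s[6:],s[4:]  2  'cb'
   5  s[4:],s[0:]  3  'cbc'
   6  s[0:],s[3:]  1  'c'
   7  s[3:],s[2:]  2  'cc'

[0, 1, 2, 0, 2, 3, 1, 2]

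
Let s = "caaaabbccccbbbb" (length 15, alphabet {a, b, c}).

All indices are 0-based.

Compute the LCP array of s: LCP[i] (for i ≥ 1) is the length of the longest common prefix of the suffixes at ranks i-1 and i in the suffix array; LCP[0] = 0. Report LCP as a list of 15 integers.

sorted suffixes:
  #0 SA[0]=1  'aaaabbccccbbbb'
  #1 SA[1]=2  'aaabbccccbbbb'
  #2 SA[2]=3  'aabbccccbbbb'
  #3 SA[3]=4  'abbccccbbbb'
  #4 SA[4]=14  'b'
  #5 SA[5]=13  'bb'
  #6 SA[6]=12  'bbb'
  #7 SA[7]=11  'bbbb'
  #8 SA[8]=5  'bbccccbbbb'
  #9 SA[9]=6  'bccccbbbb'
  #10 SA[10]=0  'caaaabbccccbbbb'
  #11 SA[11]=10  'cbbbb'
  #12 SA[12]=9  'ccbbbb'
  #13 SA[13]=8  'cccbbbb'
  #14 SA[14]=7  'ccccbbbb'

SA = [1, 2, 3, 4, 14, 13, 12, 11, 5, 6, 0, 10, 9, 8, 7]
rank  pair      lcp
   1  s[1:],s[2:]  3  'aaa'
   2  s[2:],s[3:]  2  'aa'
   3  s[3:],s[4:]  1  'a'
   4  s[4:],s[14:]  0  ''
   5  s[14:],s[13:]  1  'b'
   6  s[13:],s[12:]  2  'bb'
   7  s[12:],s[11:]  3  'bbb'
   8  s[11:],s[5:]  2  'bb'
   9  s[5:],s[6:]  1  'b'
  10  s[6:],s[0:]  0  ''
  11  s[0:],s[10:]  1  'c'
  12  s[10:],s[9:]  1  'c'
  13  s[9:],s[8:]  2  'cc'
  14  s[8:],s[7:]  3  'ccc'

[0, 3, 2, 1, 0, 1, 2, 3, 2, 1, 0, 1, 1, 2, 3]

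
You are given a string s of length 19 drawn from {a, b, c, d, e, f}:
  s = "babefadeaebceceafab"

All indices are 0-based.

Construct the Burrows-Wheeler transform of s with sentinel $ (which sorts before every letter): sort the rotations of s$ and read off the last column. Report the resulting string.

bfbfeea$eaebadcacbae

rank  rotation              last
    0  $babefadeaebceceafab  b
    1  ab$babefadeaebceceaf  f
    2  abefadeaebceceafab$b  b
    3  adeaebceceafab$babef  f
    4  aebceceafab$babefade  e
    5  afab$babefadeaebcece  e
    6  b$babefadeaebceceafa  a
    7  babefadeaebceceafab$  $
    8  bceceafab$babefadeae  e
    9  befadeaebceceafab$ba  a
   10  ceafab$babefadeaebce  e
   11  ceceafab$babefadeaeb  b
   12  deaebceceafab$babefa  a
   13  eaebceceafab$babefad  d
   14  eafab$babefadeaebcec  c
   15  ebceceafab$babefadea  a
   16  eceafab$babefadeaebc  c
   17  efadeaebceceafab$bab  b
   18  fab$babefadeaebcecea  a
   19  fadeaebceceafab$babe  e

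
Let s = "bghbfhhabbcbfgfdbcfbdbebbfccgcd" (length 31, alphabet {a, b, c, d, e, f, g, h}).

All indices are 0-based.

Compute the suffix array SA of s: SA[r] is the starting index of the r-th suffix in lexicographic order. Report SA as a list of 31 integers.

[7, 8, 23, 9, 16, 19, 21, 24, 11, 3, 0, 10, 26, 29, 17, 27, 30, 15, 20, 22, 18, 25, 14, 12, 4, 28, 13, 1, 6, 2, 5]

sorted suffixes:
  #0 SA[0]=7  'abbcbfgfdbcfbdbebbfccgcd'
  #1 SA[1]=8  'bbcbfgfdbcfbdbebbfccgcd'
  #2 SA[2]=23  'bbfccgcd'
  #3 SA[3]=9  'bcbfgfdbcfbdbebbfccgcd'
  #4 SA[4]=16  'bcfbdbebbfccgcd'
  #5 SA[5]=19  'bdbebbfccgcd'
  #6 SA[6]=21  'bebbfccgcd'
  #7 SA[7]=24  'bfccgcd'
  #8 SA[8]=11  'bfgfdbcfbdbebbfccgcd'
  #9 SA[9]=3  'bfhhabbcbfgfdbcfbdbebbfccgcd'
  #10 SA[10]=0  'bghbfhhabbcbfgfdbcfbdbebbfccgcd'
  #11 SA[11]=10  'cbfgfdbcfbdbebbfccgcd'
  #12 SA[12]=26  'ccgcd'
  #13 SA[13]=29  'cd'
  #14 SA[14]=17  'cfbdbebbfccgcd'
  #15 SA[15]=27  'cgcd'
  #16 SA[16]=30  'd'
  #17 SA[17]=15  'dbcfbdbebbfccgcd'
  #18 SA[18]=20  'dbebbfccgcd'
  #19 SA[19]=22  'ebbfccgcd'
  #20 SA[20]=18  'fbdbebbfccgcd'
  #21 SA[21]=25  'fccgcd'
  #22 SA[22]=14  'fdbcfbdbebbfccgcd'
  #23 SA[23]=12  'fgfdbcfbdbebbfccgcd'
  #24 SA[24]=4  'fhhabbcbfgfdbcfbdbebbfccgcd'
  #25 SA[25]=28  'gcd'
  #26 SA[26]=13  'gfdbcfbdbebbfccgcd'
  #27 SA[27]=1  'ghbfhhabbcbfgfdbcfbdbebbfccgcd'
  #28 SA[28]=6  'habbcbfgfdbcfbdbebbfccgcd'
  #29 SA[29]=2  'hbfhhabbcbfgfdbcfbdbebbfccgcd'
  #30 SA[30]=5  'hhabbcbfgfdbcfbdbebbfccgcd'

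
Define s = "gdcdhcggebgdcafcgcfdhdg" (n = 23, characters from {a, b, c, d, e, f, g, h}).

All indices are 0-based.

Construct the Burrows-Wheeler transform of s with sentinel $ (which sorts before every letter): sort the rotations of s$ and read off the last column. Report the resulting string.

rank  rotation                  last
    0  $gdcdhcggebgdcafcgcfdhdg  g
    1  afcgcfdhdg$gdcdhcggebgdc  c
    2  bgdcafcgcfdhdg$gdcdhcgge  e
    3  cafcgcfdhdg$gdcdhcggebgd  d
    4  cdhcggebgdcafcgcfdhdg$gd  d
    5  cfdhdg$gdcdhcggebgdcafcg  g
    6  cgcfdhdg$gdcdhcggebgdcaf  f
    7  cggebgdcafcgcfdhdg$gdcdh  h
    8  dcafcgcfdhdg$gdcdhcggebg  g
    9  dcdhcggebgdcafcgcfdhdg$g  g
   10  dg$gdcdhcggebgdcafcgcfdh  h
   11  dhcggebgdcafcgcfdhdg$gdc  c
   12  dhdg$gdcdhcggebgdcafcgcf  f
   13  ebgdcafcgcfdhdg$gdcdhcgg  g
   14  fcgcfdhdg$gdcdhcggebgdca  a
   15  fdhdg$gdcdhcggebgdcafcgc  c
   16  g$gdcdhcggebgdcafcgcfdhd  d
   17  gcfdhdg$gdcdhcggebgdcafc  c
   18  gdcafcgcfdhdg$gdcdhcggeb  b
   19  gdcdhcggebgdcafcgcfdhdg$  $
   20  gebgdcafcgcfdhdg$gdcdhcg  g
   21  ggebgdcafcgcfdhdg$gdcdhc  c
   22  hcggebgdcafcgcfdhdg$gdcd  d
   23  hdg$gdcdhcggebgdcafcgcfd  d

gceddgfhgghcfgacdcb$gcdd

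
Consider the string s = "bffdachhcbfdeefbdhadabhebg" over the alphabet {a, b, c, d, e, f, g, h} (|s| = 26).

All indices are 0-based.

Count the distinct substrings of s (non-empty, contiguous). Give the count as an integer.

sorted suffixes:
  #0 SA[0]=20  'abhebg'
  #1 SA[1]=4  'achhcbfdeefbdhadabhebg'
  #2 SA[2]=18  'adabhebg'
  #3 SA[3]=15  'bdhadabhebg'
  #4 SA[4]=9  'bfdeefbdhadabhebg'
  #5 SA[5]=0  'bffdachhcbfdeefbdhadabhebg'
  #6 SA[6]=24  'bg'
  #7 SA[7]=21  'bhebg'
  #8 SA[8]=8  'cbfdeefbdhadabhebg'
  #9 SA[9]=5  'chhcbfdeefbdhadabhebg'
  #10 SA[10]=19  'dabhebg'
  #11 SA[11]=3  'dachhcbfdeefbdhadabhebg'
  #12 SA[12]=11  'deefbdhadabhebg'
  #13 SA[13]=16  'dhadabhebg'
  #14 SA[14]=23  'ebg'
  #15 SA[15]=12  'eefbdhadabhebg'
  #16 SA[16]=13  'efbdhadabhebg'
  #17 SA[17]=14  'fbdhadabhebg'
  #18 SA[18]=2  'fdachhcbfdeefbdhadabhebg'
  #19 SA[19]=10  'fdeefbdhadabhebg'
  #20 SA[20]=1  'ffdachhcbfdeefbdhadabhebg'
  #21 SA[21]=25  'g'
  #22 SA[22]=17  'hadabhebg'
  #23 SA[23]=7  'hcbfdeefbdhadabhebg'
  #24 SA[24]=22  'hebg'
  #25 SA[25]=6  'hhcbfdeefbdhadabhebg'

SA = [20, 4, 18, 15, 9, 0, 24, 21, 8, 5, 19, 3, 11, 16, 23, 12, 13, 14, 2, 10, 1, 25, 17, 7, 22, 6]
i: (SA[i-1],SA[i]) lcp shared
  1: (20,4) 1 'a'
  2: (4,18) 1 'a'
  3: (18,15) 0 ''
  4: (15,9) 1 'b'
  5: (9,0) 2 'bf'
  6: (0,24) 1 'b'
  7: (24,21) 1 'b'
  8: (21,8) 0 ''
  9: (8,5) 1 'c'
  10: (5,19) 0 ''
  11: (19,3) 2 'da'
  12: (3,11) 1 'd'
  13: (11,16) 1 'd'
  14: (16,23) 0 ''
  15: (23,12) 1 'e'
  16: (12,13) 1 'e'
  17: (13,14) 0 ''
  18: (14,2) 1 'f'
  19: (2,10) 2 'fd'
  20: (10,1) 1 'f'
  21: (1,25) 0 ''
  22: (25,17) 0 ''
  23: (17,7) 1 'h'
  24: (7,22) 1 'h'
  25: (22,6) 1 'h'

n(n+1)/2 = 26·27/2 = 351
Σ LCP = 0 + 1 + 1 + 0 + 1 + 2 + 1 + 1 + 0 + 1 + 0 + 2 + 1 + 1 + 0 + 1 + 1 + 0 + 1 + 2 + 1 + 0 + 0 + 1 + 1 + 1 = 21
distinct = 351 − 21 = 330

330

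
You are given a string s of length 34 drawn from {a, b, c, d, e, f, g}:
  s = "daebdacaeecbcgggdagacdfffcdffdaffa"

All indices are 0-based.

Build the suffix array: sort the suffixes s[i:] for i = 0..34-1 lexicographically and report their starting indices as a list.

sorted suffixes:
  #0 SA[0]=33  'a'
  #1 SA[1]=5  'acaeecbcgggdagacdfffcdffdaffa'
  #2 SA[2]=19  'acdfffcdffdaffa'
  #3 SA[3]=1  'aebdacaeecbcgggdagacdfffcdffdaffa'
  #4 SA[4]=7  'aeecbcgggdagacdfffcdffdaffa'
  #5 SA[5]=30  'affa'
  #6 SA[6]=17  'agacdfffcdffdaffa'
  #7 SA[7]=11  'bcgggdagacdfffcdffdaffa'
  #8 SA[8]=3  'bdacaeecbcgggdagacdfffcdffdaffa'
  #9 SA[9]=6  'caeecbcgggdagacdfffcdffdaffa'
  #10 SA[10]=10  'cbcgggdagacdfffcdffdaffa'
  #11 SA[11]=25  'cdffdaffa'
  #12 SA[12]=20  'cdfffcdffdaffa'
  #13 SA[13]=12  'cgggdagacdfffcdffdaffa'
  #14 SA[14]=4  'dacaeecbcgggdagacdfffcdffdaffa'
  #15 SA[15]=0  'daebdacaeecbcgggdagacdfffcdffdaffa'
  #16 SA[16]=29  'daffa'
  #17 SA[17]=16  'dagacdfffcdffdaffa'
  #18 SA[18]=26  'dffdaffa'
  #19 SA[19]=21  'dfffcdffdaffa'
  #20 SA[20]=2  'ebdacaeecbcgggdagacdfffcdffdaffa'
  #21 SA[21]=9  'ecbcgggdagacdfffcdffdaffa'
  #22 SA[22]=8  'eecbcgggdagacdfffcdffdaffa'
  #23 SA[23]=32  'fa'
  #24 SA[24]=24  'fcdffdaffa'
  #25 SA[25]=28  'fdaffa'
  #26 SA[26]=31  'ffa'
  #27 SA[27]=23  'ffcdffdaffa'
  #28 SA[28]=27  'ffdaffa'
  #29 SA[29]=22  'fffcdffdaffa'
  #30 SA[30]=18  'gacdfffcdffdaffa'
  #31 SA[31]=15  'gdagacdfffcdffdaffa'
  #32 SA[32]=14  'ggdagacdfffcdffdaffa'
  #33 SA[33]=13  'gggdagacdfffcdffdaffa'

[33, 5, 19, 1, 7, 30, 17, 11, 3, 6, 10, 25, 20, 12, 4, 0, 29, 16, 26, 21, 2, 9, 8, 32, 24, 28, 31, 23, 27, 22, 18, 15, 14, 13]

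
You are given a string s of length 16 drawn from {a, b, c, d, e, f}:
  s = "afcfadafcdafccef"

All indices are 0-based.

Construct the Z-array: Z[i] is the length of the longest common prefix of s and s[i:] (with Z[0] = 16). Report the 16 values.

Z[0]=16
i=1: i≥r, start 0; Z[1]=0
i=2: i≥r, start 0; Z[2]=0
i=3: i≥r, start 0; Z[3]=0
i=4: i≥r, start 0; Z[4]=1 scan→box=[4,5)
i=5: i≥r, start 0; Z[5]=0
i=6: i≥r, start 0; Z[6]=3 scan→box=[6,9)
i=7: min(r-i=2, Z[1]=0)=0; Z[7]=0
i=8: min(r-i=1, Z[2]=0)=0; Z[8]=0
i=9: i≥r, start 0; Z[9]=0
i=10: i≥r, start 0; Z[10]=3 scan→box=[10,13)
i=11: min(r-i=2, Z[1]=0)=0; Z[11]=0
i=12: min(r-i=1, Z[2]=0)=0; Z[12]=0
i=13: i≥r, start 0; Z[13]=0
i=14: i≥r, start 0; Z[14]=0
i=15: i≥r, start 0; Z[15]=0

[16, 0, 0, 0, 1, 0, 3, 0, 0, 0, 3, 0, 0, 0, 0, 0]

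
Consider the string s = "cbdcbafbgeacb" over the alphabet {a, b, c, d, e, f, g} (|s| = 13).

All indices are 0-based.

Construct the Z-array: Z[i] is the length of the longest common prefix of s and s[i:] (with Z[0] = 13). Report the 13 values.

[13, 0, 0, 2, 0, 0, 0, 0, 0, 0, 0, 2, 0]

Z[0]=13
i=1: fresh scan; Z[1]=0
i=2: fresh scan; Z[2]=0
i=3: fresh scan; Z[3]=2 grow→box=[3,5)
i=4: min(r-i=1, Z[1]=0)=0; Z[4]=0
i=5: fresh scan; Z[5]=0
i=6: fresh scan; Z[6]=0
i=7: fresh scan; Z[7]=0
i=8: fresh scan; Z[8]=0
i=9: fresh scan; Z[9]=0
i=10: fresh scan; Z[10]=0
i=11: fresh scan; Z[11]=2 grow→box=[11,13)
i=12: min(r-i=1, Z[1]=0)=0; Z[12]=0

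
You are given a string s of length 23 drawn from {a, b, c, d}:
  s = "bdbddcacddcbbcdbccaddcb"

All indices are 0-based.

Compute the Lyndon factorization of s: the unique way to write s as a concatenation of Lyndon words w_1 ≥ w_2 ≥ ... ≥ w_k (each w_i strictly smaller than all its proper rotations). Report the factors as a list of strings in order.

["bdbddc", "acddcbbcdbccaddcb"]

emit factor 1: 'bdbddc' (i=0, period=6)
emit factor 2: 'acddcbbcdbccaddcb' (i=6, period=17)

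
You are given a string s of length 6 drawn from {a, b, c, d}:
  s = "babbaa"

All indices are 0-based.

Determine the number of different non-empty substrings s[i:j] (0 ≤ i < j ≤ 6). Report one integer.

16

sorted suffixes:
  #0 SA[0]=5  'a'
  #1 SA[1]=4  'aa'
  #2 SA[2]=1  'abbaa'
  #3 SA[3]=3  'baa'
  #4 SA[4]=0  'babbaa'
  #5 SA[5]=2  'bbaa'

SA = [5, 4, 1, 3, 0, 2]
i: (SA[i-1],SA[i]) lcp shared
  1: (5,4) 1 'a'
  2: (4,1) 1 'a'
  3: (1,3) 0 ''
  4: (3,0) 2 'ba'
  5: (0,2) 1 'b'

n(n+1)/2 = 6·7/2 = 21
Σ LCP = 0 + 1 + 1 + 0 + 2 + 1 = 5
distinct = 21 − 5 = 16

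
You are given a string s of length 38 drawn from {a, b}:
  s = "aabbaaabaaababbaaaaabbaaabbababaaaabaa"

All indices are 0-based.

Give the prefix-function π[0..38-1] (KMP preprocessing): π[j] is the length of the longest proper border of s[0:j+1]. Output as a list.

[0, 1, 0, 0, 1, 2, 2, 3, 1, 2, 2, 3, 1, 0, 0, 1, 2, 2, 2, 2, 3, 4, 5, 6, 7, 8, 4, 5, 0, 1, 0, 1, 2, 2, 2, 3, 1, 2]

π[0] = 0
j=1 s[j]='a': π[1]=1 (border 'a')
j=2 s[j]='b': k: 1→0; π[2]=0 (border '')
j=3 s[j]='b': π[3]=0 (border '')
j=4 s[j]='a': π[4]=1 (border 'a')
j=5 s[j]='a': π[5]=2 (border 'aa')
j=6 s[j]='a': k: 2→1; π[6]=2 (border 'aa')
j=7 s[j]='b': π[7]=3 (border 'aab')
j=8 s[j]='a': k: 3→0; π[8]=1 (border 'a')
j=9 s[j]='a': π[9]=2 (border 'aa')
j=10 s[j]='a': k: 2→1; π[10]=2 (border 'aa')
j=11 s[j]='b': π[11]=3 (border 'aab')
j=12 s[j]='a': k: 3→0; π[12]=1 (border 'a')
j=13 s[j]='b': k: 1→0; π[13]=0 (border '')
j=14 s[j]='b': π[14]=0 (border '')
j=15 s[j]='a': π[15]=1 (border 'a')
j=16 s[j]='a': π[16]=2 (border 'aa')
j=17 s[j]='a': k: 2→1; π[17]=2 (border 'aa')
j=18 s[j]='a': k: 2→1; π[18]=2 (border 'aa')
j=19 s[j]='a': k: 2→1; π[19]=2 (border 'aa')
j=20 s[j]='b': π[20]=3 (border 'aab')
j=21 s[j]='b': π[21]=4 (border 'aabb')
j=22 s[j]='a': π[22]=5 (border 'aabba')
j=23 s[j]='a': π[23]=6 (border 'aabbaa')
j=24 s[j]='a': π[24]=7 (border 'aabbaaa')
j=25 s[j]='b': π[25]=8 (border 'aabbaaab')
j=26 s[j]='b': k: 8→3; π[26]=4 (border 'aabb')
j=27 s[j]='a': π[27]=5 (border 'aabba')
j=28 s[j]='b': k: 5→1→0; π[28]=0 (border '')
j=29 s[j]='a': π[29]=1 (border 'a')
j=30 s[j]='b': k: 1→0; π[30]=0 (border '')
j=31 s[j]='a': π[31]=1 (border 'a')
j=32 s[j]='a': π[32]=2 (border 'aa')
j=33 s[j]='a': k: 2→1; π[33]=2 (border 'aa')
j=34 s[j]='a': k: 2→1; π[34]=2 (border 'aa')
j=35 s[j]='b': π[35]=3 (border 'aab')
j=36 s[j]='a': k: 3→0; π[36]=1 (border 'a')
j=37 s[j]='a': π[37]=2 (border 'aa')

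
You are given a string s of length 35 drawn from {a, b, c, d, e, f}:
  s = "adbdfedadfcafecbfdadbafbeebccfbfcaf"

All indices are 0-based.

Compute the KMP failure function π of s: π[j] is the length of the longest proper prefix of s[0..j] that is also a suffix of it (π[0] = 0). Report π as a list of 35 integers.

[0, 0, 0, 0, 0, 0, 0, 1, 2, 0, 0, 1, 0, 0, 0, 0, 0, 0, 1, 2, 3, 1, 0, 0, 0, 0, 0, 0, 0, 0, 0, 0, 0, 1, 0]

π[0] = 0
j=1 s[j]='d': π[1]=0 (border '')
j=2 s[j]='b': π[2]=0 (border '')
j=3 s[j]='d': π[3]=0 (border '')
j=4 s[j]='f': π[4]=0 (border '')
j=5 s[j]='e': π[5]=0 (border '')
j=6 s[j]='d': π[6]=0 (border '')
j=7 s[j]='a': π[7]=1 (border 'a')
j=8 s[j]='d': π[8]=2 (border 'ad')
j=9 s[j]='f': k: 2→0; π[9]=0 (border '')
j=10 s[j]='c': π[10]=0 (border '')
j=11 s[j]='a': π[11]=1 (border 'a')
j=12 s[j]='f': k: 1→0; π[12]=0 (border '')
j=13 s[j]='e': π[13]=0 (border '')
j=14 s[j]='c': π[14]=0 (border '')
j=15 s[j]='b': π[15]=0 (border '')
j=16 s[j]='f': π[16]=0 (border '')
j=17 s[j]='d': π[17]=0 (border '')
j=18 s[j]='a': π[18]=1 (border 'a')
j=19 s[j]='d': π[19]=2 (border 'ad')
j=20 s[j]='b': π[20]=3 (border 'adb')
j=21 s[j]='a': k: 3→0; π[21]=1 (border 'a')
j=22 s[j]='f': k: 1→0; π[22]=0 (border '')
j=23 s[j]='b': π[23]=0 (border '')
j=24 s[j]='e': π[24]=0 (border '')
j=25 s[j]='e': π[25]=0 (border '')
j=26 s[j]='b': π[26]=0 (border '')
j=27 s[j]='c': π[27]=0 (border '')
j=28 s[j]='c': π[28]=0 (border '')
j=29 s[j]='f': π[29]=0 (border '')
j=30 s[j]='b': π[30]=0 (border '')
j=31 s[j]='f': π[31]=0 (border '')
j=32 s[j]='c': π[32]=0 (border '')
j=33 s[j]='a': π[33]=1 (border 'a')
j=34 s[j]='f': k: 1→0; π[34]=0 (border '')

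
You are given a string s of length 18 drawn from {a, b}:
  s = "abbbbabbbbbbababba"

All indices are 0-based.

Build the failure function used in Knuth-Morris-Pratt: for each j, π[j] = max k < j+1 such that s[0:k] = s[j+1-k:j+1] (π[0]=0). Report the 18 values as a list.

π[0] = 0
j=1 s[j]='b': π[1]=0 (border '')
j=2 s[j]='b': π[2]=0 (border '')
j=3 s[j]='b': π[3]=0 (border '')
j=4 s[j]='b': π[4]=0 (border '')
j=5 s[j]='a': π[5]=1 (border 'a')
j=6 s[j]='b': π[6]=2 (border 'ab')
j=7 s[j]='b': π[7]=3 (border 'abb')
j=8 s[j]='b': π[8]=4 (border 'abbb')
j=9 s[j]='b': π[9]=5 (border 'abbbb')
j=10 s[j]='b': k: 5→0; π[10]=0 (border '')
j=11 s[j]='b': π[11]=0 (border '')
j=12 s[j]='a': π[12]=1 (border 'a')
j=13 s[j]='b': π[13]=2 (border 'ab')
j=14 s[j]='a': k: 2→0; π[14]=1 (border 'a')
j=15 s[j]='b': π[15]=2 (border 'ab')
j=16 s[j]='b': π[16]=3 (border 'abb')
j=17 s[j]='a': k: 3→0; π[17]=1 (border 'a')

[0, 0, 0, 0, 0, 1, 2, 3, 4, 5, 0, 0, 1, 2, 1, 2, 3, 1]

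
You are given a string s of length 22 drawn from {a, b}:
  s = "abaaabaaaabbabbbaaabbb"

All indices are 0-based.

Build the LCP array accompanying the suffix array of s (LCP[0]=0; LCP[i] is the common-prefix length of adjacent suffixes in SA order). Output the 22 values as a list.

[0, 3, 4, 5, 2, 3, 4, 1, 5, 2, 3, 4, 0, 1, 4, 5, 2, 1, 2, 3, 2, 3]

sorted suffixes:
  #0 SA[0]=6  'aaaabbabbbaaabbb'
  #1 SA[1]=2  'aaabaaaabbabbbaaabbb'
  #2 SA[2]=7  'aaabbabbbaaabbb'
  #3 SA[3]=16  'aaabbb'
  #4 SA[4]=3  'aabaaaabbabbbaaabbb'
  #5 SA[5]=8  'aabbabbbaaabbb'
  #6 SA[6]=17  'aabbb'
  #7 SA[7]=4  'abaaaabbabbbaaabbb'
  #8 SA[8]=0  'abaaabaaaabbabbbaaabbb'
  #9 SA[9]=9  'abbabbbaaabbb'
  #10 SA[10]=18  'abbb'
  #11 SA[11]=12  'abbbaaabbb'
  #12 SA[12]=21  'b'
  #13 SA[13]=5  'baaaabbabbbaaabbb'
  #14 SA[14]=1  'baaabaaaabbabbbaaabbb'
  #15 SA[15]=15  'baaabbb'
  #16 SA[16]=11  'babbbaaabbb'
  #17 SA[17]=20  'bb'
  #18 SA[18]=14  'bbaaabbb'
  #19 SA[19]=10  'bbabbbaaabbb'
  #20 SA[20]=19  'bbb'
  #21 SA[21]=13  'bbbaaabbb'

SA = [6, 2, 7, 16, 3, 8, 17, 4, 0, 9, 18, 12, 21, 5, 1, 15, 11, 20, 14, 10, 19, 13]
[i] adj suffixes → lcp
  [1] 6/2 → 3 ('aaa')
  [2] 2/7 → 4 ('aaab')
  [3] 7/16 → 5 ('aaabb')
  [4] 16/3 → 2 ('aa')
  [5] 3/8 → 3 ('aab')
  [6] 8/17 → 4 ('aabb')
  [7] 17/4 → 1 ('a')
  [8] 4/0 → 5 ('abaaa')
  [9] 0/9 → 2 ('ab')
  [10] 9/18 → 3 ('abb')
  [11] 18/12 → 4 ('abbb')
  [12] 12/21 → 0 ('')
  [13] 21/5 → 1 ('b')
  [14] 5/1 → 4 ('baaa')
  [15] 1/15 → 5 ('baaab')
  [16] 15/11 → 2 ('ba')
  [17] 11/20 → 1 ('b')
  [18] 20/14 → 2 ('bb')
  [19] 14/10 → 3 ('bba')
  [20] 10/19 → 2 ('bb')
  [21] 19/13 → 3 ('bbb')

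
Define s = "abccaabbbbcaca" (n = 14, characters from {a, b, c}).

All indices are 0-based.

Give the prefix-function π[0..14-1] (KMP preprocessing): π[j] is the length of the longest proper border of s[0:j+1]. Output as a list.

[0, 0, 0, 0, 1, 1, 2, 0, 0, 0, 0, 1, 0, 1]

π[0] = 0
j=1 s[j]='b': π[1]=0 (border '')
j=2 s[j]='c': π[2]=0 (border '')
j=3 s[j]='c': π[3]=0 (border '')
j=4 s[j]='a': π[4]=1 (border 'a')
j=5 s[j]='a': k: 1→0; π[5]=1 (border 'a')
j=6 s[j]='b': π[6]=2 (border 'ab')
j=7 s[j]='b': k: 2→0; π[7]=0 (border '')
j=8 s[j]='b': π[8]=0 (border '')
j=9 s[j]='b': π[9]=0 (border '')
j=10 s[j]='c': π[10]=0 (border '')
j=11 s[j]='a': π[11]=1 (border 'a')
j=12 s[j]='c': k: 1→0; π[12]=0 (border '')
j=13 s[j]='a': π[13]=1 (border 'a')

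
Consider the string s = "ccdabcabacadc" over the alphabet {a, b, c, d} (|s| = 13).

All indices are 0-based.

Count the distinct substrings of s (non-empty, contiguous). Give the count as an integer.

80

rank | idx | suffix
   0 |   6 | abacadc
   1 |   3 | abcabacadc
   2 |   8 | acadc
   3 |  10 | adc
   4 |   7 | bacadc
   5 |   4 | bcabacadc
   6 |  12 | c
   7 |   5 | cabacadc
   8 |   9 | cadc
   9 |   0 | ccdabcabacadc
  10 |   1 | cdabcabacadc
  11 |   2 | dabcabacadc
  12 |  11 | dc

SA = [6, 3, 8, 10, 7, 4, 12, 5, 9, 0, 1, 2, 11]
i: (SA[i-1],SA[i]) lcp shared
  1: (6,3) 2 'ab'
  2: (3,8) 1 'a'
  3: (8,10) 1 'a'
  4: (10,7) 0 ''
  5: (7,4) 1 'b'
  6: (4,12) 0 ''
  7: (12,5) 1 'c'
  8: (5,9) 2 'ca'
  9: (9,0) 1 'c'
  10: (0,1) 1 'c'
  11: (1,2) 0 ''
  12: (2,11) 1 'd'

n(n+1)/2 = 13·14/2 = 91
Σ LCP = 0 + 2 + 1 + 1 + 0 + 1 + 0 + 1 + 2 + 1 + 1 + 0 + 1 = 11
distinct = 91 − 11 = 80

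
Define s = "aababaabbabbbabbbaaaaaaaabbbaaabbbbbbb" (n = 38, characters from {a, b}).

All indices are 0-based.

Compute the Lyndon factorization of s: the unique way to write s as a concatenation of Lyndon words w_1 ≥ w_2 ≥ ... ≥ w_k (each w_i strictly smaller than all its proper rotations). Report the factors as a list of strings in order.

["aababaabbabbbabbb", "aaaaaaaabbbaaabbbbbbb"]

emit factor 1: 'aababaabbabbbabbb' (i=0, period=17)
emit factor 2: 'aaaaaaaabbbaaabbbbbbb' (i=17, period=21)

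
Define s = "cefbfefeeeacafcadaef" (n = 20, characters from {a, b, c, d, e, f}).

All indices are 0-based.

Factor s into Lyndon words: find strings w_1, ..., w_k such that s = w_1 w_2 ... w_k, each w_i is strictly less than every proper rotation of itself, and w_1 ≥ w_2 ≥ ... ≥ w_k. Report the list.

["cef", "bfefeee", "acafcadaef"]

emit factor 1: 'cef' (i=0, period=3)
emit factor 2: 'bfefeee' (i=3, period=7)
emit factor 3: 'acafcadaef' (i=10, period=10)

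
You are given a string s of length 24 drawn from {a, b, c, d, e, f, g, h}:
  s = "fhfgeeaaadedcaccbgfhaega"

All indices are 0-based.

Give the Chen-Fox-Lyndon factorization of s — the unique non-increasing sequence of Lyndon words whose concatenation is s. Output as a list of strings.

emit factor 1: 'fh' (i=0, period=2)
emit factor 2: 'fg' (i=2, period=2)
emit factor 3: 'e' (i=4, period=1)
emit factor 4: 'e' (i=5, period=1)
emit factor 5: 'aaadedcaccbgfhaeg' (i=6, period=17)
emit factor 6: 'a' (i=23, period=1)

["fh", "fg", "e", "e", "aaadedcaccbgfhaeg", "a"]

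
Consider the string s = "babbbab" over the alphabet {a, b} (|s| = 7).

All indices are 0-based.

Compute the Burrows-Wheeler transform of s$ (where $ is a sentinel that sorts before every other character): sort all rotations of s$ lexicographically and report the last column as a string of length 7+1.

bbbab$ba

rank  rotation  last
    0  $babbbab  b
    1  ab$babbb  b
    2  abbbab$b  b
    3  b$babbba  a
    4  bab$babb  b
    5  babbbab$  $
    6  bbab$bab  b
    7  bbbab$ba  a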